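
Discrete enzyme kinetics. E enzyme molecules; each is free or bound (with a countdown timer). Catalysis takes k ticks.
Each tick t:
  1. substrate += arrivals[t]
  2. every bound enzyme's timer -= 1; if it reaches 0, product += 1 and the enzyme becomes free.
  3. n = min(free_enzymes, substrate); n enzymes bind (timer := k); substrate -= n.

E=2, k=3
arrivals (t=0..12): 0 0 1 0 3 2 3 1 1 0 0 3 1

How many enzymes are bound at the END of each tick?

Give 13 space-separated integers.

t=0: arr=0 -> substrate=0 bound=0 product=0
t=1: arr=0 -> substrate=0 bound=0 product=0
t=2: arr=1 -> substrate=0 bound=1 product=0
t=3: arr=0 -> substrate=0 bound=1 product=0
t=4: arr=3 -> substrate=2 bound=2 product=0
t=5: arr=2 -> substrate=3 bound=2 product=1
t=6: arr=3 -> substrate=6 bound=2 product=1
t=7: arr=1 -> substrate=6 bound=2 product=2
t=8: arr=1 -> substrate=6 bound=2 product=3
t=9: arr=0 -> substrate=6 bound=2 product=3
t=10: arr=0 -> substrate=5 bound=2 product=4
t=11: arr=3 -> substrate=7 bound=2 product=5
t=12: arr=1 -> substrate=8 bound=2 product=5

Answer: 0 0 1 1 2 2 2 2 2 2 2 2 2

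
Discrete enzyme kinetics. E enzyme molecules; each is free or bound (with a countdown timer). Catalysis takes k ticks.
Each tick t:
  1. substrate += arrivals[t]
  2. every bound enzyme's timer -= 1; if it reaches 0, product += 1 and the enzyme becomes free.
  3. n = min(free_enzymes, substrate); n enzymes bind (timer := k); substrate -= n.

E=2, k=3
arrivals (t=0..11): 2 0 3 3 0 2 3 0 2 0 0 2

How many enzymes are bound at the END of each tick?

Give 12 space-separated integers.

t=0: arr=2 -> substrate=0 bound=2 product=0
t=1: arr=0 -> substrate=0 bound=2 product=0
t=2: arr=3 -> substrate=3 bound=2 product=0
t=3: arr=3 -> substrate=4 bound=2 product=2
t=4: arr=0 -> substrate=4 bound=2 product=2
t=5: arr=2 -> substrate=6 bound=2 product=2
t=6: arr=3 -> substrate=7 bound=2 product=4
t=7: arr=0 -> substrate=7 bound=2 product=4
t=8: arr=2 -> substrate=9 bound=2 product=4
t=9: arr=0 -> substrate=7 bound=2 product=6
t=10: arr=0 -> substrate=7 bound=2 product=6
t=11: arr=2 -> substrate=9 bound=2 product=6

Answer: 2 2 2 2 2 2 2 2 2 2 2 2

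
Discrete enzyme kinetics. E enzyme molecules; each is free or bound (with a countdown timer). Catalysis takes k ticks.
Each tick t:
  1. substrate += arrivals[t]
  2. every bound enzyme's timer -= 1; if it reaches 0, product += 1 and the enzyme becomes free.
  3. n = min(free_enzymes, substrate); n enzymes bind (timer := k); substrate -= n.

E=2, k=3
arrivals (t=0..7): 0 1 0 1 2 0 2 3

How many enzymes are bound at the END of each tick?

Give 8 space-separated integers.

Answer: 0 1 1 2 2 2 2 2

Derivation:
t=0: arr=0 -> substrate=0 bound=0 product=0
t=1: arr=1 -> substrate=0 bound=1 product=0
t=2: arr=0 -> substrate=0 bound=1 product=0
t=3: arr=1 -> substrate=0 bound=2 product=0
t=4: arr=2 -> substrate=1 bound=2 product=1
t=5: arr=0 -> substrate=1 bound=2 product=1
t=6: arr=2 -> substrate=2 bound=2 product=2
t=7: arr=3 -> substrate=4 bound=2 product=3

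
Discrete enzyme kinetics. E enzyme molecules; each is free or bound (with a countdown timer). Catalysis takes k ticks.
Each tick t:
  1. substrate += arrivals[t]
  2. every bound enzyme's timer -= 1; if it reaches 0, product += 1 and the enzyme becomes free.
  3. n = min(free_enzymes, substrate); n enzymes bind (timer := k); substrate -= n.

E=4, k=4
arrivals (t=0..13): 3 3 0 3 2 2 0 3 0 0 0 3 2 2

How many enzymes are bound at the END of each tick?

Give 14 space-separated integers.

t=0: arr=3 -> substrate=0 bound=3 product=0
t=1: arr=3 -> substrate=2 bound=4 product=0
t=2: arr=0 -> substrate=2 bound=4 product=0
t=3: arr=3 -> substrate=5 bound=4 product=0
t=4: arr=2 -> substrate=4 bound=4 product=3
t=5: arr=2 -> substrate=5 bound=4 product=4
t=6: arr=0 -> substrate=5 bound=4 product=4
t=7: arr=3 -> substrate=8 bound=4 product=4
t=8: arr=0 -> substrate=5 bound=4 product=7
t=9: arr=0 -> substrate=4 bound=4 product=8
t=10: arr=0 -> substrate=4 bound=4 product=8
t=11: arr=3 -> substrate=7 bound=4 product=8
t=12: arr=2 -> substrate=6 bound=4 product=11
t=13: arr=2 -> substrate=7 bound=4 product=12

Answer: 3 4 4 4 4 4 4 4 4 4 4 4 4 4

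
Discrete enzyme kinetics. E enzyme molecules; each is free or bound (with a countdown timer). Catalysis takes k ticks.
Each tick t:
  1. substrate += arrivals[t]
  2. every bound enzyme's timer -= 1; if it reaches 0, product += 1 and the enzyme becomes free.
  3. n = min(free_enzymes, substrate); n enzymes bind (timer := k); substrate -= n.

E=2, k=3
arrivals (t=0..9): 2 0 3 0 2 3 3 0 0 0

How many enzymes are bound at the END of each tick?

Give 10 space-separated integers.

t=0: arr=2 -> substrate=0 bound=2 product=0
t=1: arr=0 -> substrate=0 bound=2 product=0
t=2: arr=3 -> substrate=3 bound=2 product=0
t=3: arr=0 -> substrate=1 bound=2 product=2
t=4: arr=2 -> substrate=3 bound=2 product=2
t=5: arr=3 -> substrate=6 bound=2 product=2
t=6: arr=3 -> substrate=7 bound=2 product=4
t=7: arr=0 -> substrate=7 bound=2 product=4
t=8: arr=0 -> substrate=7 bound=2 product=4
t=9: arr=0 -> substrate=5 bound=2 product=6

Answer: 2 2 2 2 2 2 2 2 2 2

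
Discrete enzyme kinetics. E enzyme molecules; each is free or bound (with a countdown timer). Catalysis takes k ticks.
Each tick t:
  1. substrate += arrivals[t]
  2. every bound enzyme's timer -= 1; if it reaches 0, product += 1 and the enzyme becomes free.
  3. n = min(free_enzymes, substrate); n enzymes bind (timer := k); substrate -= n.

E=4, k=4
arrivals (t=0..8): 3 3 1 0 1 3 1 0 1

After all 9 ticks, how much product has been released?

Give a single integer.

t=0: arr=3 -> substrate=0 bound=3 product=0
t=1: arr=3 -> substrate=2 bound=4 product=0
t=2: arr=1 -> substrate=3 bound=4 product=0
t=3: arr=0 -> substrate=3 bound=4 product=0
t=4: arr=1 -> substrate=1 bound=4 product=3
t=5: arr=3 -> substrate=3 bound=4 product=4
t=6: arr=1 -> substrate=4 bound=4 product=4
t=7: arr=0 -> substrate=4 bound=4 product=4
t=8: arr=1 -> substrate=2 bound=4 product=7

Answer: 7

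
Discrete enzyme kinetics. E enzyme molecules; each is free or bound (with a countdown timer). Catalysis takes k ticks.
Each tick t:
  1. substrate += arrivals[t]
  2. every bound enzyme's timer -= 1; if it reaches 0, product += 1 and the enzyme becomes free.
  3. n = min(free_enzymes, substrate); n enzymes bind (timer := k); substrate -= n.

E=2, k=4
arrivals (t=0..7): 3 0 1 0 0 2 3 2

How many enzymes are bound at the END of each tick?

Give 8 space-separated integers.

t=0: arr=3 -> substrate=1 bound=2 product=0
t=1: arr=0 -> substrate=1 bound=2 product=0
t=2: arr=1 -> substrate=2 bound=2 product=0
t=3: arr=0 -> substrate=2 bound=2 product=0
t=4: arr=0 -> substrate=0 bound=2 product=2
t=5: arr=2 -> substrate=2 bound=2 product=2
t=6: arr=3 -> substrate=5 bound=2 product=2
t=7: arr=2 -> substrate=7 bound=2 product=2

Answer: 2 2 2 2 2 2 2 2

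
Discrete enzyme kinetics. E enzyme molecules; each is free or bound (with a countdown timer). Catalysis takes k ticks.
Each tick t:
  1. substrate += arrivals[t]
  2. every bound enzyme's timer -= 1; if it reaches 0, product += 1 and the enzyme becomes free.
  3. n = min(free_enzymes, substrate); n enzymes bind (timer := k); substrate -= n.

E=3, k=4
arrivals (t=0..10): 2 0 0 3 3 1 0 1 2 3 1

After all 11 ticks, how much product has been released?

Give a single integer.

t=0: arr=2 -> substrate=0 bound=2 product=0
t=1: arr=0 -> substrate=0 bound=2 product=0
t=2: arr=0 -> substrate=0 bound=2 product=0
t=3: arr=3 -> substrate=2 bound=3 product=0
t=4: arr=3 -> substrate=3 bound=3 product=2
t=5: arr=1 -> substrate=4 bound=3 product=2
t=6: arr=0 -> substrate=4 bound=3 product=2
t=7: arr=1 -> substrate=4 bound=3 product=3
t=8: arr=2 -> substrate=4 bound=3 product=5
t=9: arr=3 -> substrate=7 bound=3 product=5
t=10: arr=1 -> substrate=8 bound=3 product=5

Answer: 5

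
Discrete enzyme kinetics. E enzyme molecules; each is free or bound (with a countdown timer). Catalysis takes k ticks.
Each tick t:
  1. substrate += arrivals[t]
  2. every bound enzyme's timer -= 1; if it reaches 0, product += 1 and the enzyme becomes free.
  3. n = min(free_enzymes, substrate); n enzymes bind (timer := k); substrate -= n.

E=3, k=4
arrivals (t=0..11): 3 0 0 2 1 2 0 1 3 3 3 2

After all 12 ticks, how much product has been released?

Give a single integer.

t=0: arr=3 -> substrate=0 bound=3 product=0
t=1: arr=0 -> substrate=0 bound=3 product=0
t=2: arr=0 -> substrate=0 bound=3 product=0
t=3: arr=2 -> substrate=2 bound=3 product=0
t=4: arr=1 -> substrate=0 bound=3 product=3
t=5: arr=2 -> substrate=2 bound=3 product=3
t=6: arr=0 -> substrate=2 bound=3 product=3
t=7: arr=1 -> substrate=3 bound=3 product=3
t=8: arr=3 -> substrate=3 bound=3 product=6
t=9: arr=3 -> substrate=6 bound=3 product=6
t=10: arr=3 -> substrate=9 bound=3 product=6
t=11: arr=2 -> substrate=11 bound=3 product=6

Answer: 6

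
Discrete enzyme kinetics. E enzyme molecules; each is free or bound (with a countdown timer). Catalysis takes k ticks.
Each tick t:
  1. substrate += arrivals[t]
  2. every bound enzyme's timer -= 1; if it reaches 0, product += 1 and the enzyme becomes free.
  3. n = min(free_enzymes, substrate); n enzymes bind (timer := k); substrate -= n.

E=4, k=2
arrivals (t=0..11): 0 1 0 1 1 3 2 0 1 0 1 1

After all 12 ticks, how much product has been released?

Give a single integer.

Answer: 9

Derivation:
t=0: arr=0 -> substrate=0 bound=0 product=0
t=1: arr=1 -> substrate=0 bound=1 product=0
t=2: arr=0 -> substrate=0 bound=1 product=0
t=3: arr=1 -> substrate=0 bound=1 product=1
t=4: arr=1 -> substrate=0 bound=2 product=1
t=5: arr=3 -> substrate=0 bound=4 product=2
t=6: arr=2 -> substrate=1 bound=4 product=3
t=7: arr=0 -> substrate=0 bound=2 product=6
t=8: arr=1 -> substrate=0 bound=2 product=7
t=9: arr=0 -> substrate=0 bound=1 product=8
t=10: arr=1 -> substrate=0 bound=1 product=9
t=11: arr=1 -> substrate=0 bound=2 product=9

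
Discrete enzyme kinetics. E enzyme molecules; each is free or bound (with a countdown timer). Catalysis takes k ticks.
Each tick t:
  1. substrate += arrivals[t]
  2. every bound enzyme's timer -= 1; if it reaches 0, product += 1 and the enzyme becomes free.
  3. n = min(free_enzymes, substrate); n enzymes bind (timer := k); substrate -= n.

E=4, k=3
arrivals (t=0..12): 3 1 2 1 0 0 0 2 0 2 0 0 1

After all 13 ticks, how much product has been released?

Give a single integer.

Answer: 11

Derivation:
t=0: arr=3 -> substrate=0 bound=3 product=0
t=1: arr=1 -> substrate=0 bound=4 product=0
t=2: arr=2 -> substrate=2 bound=4 product=0
t=3: arr=1 -> substrate=0 bound=4 product=3
t=4: arr=0 -> substrate=0 bound=3 product=4
t=5: arr=0 -> substrate=0 bound=3 product=4
t=6: arr=0 -> substrate=0 bound=0 product=7
t=7: arr=2 -> substrate=0 bound=2 product=7
t=8: arr=0 -> substrate=0 bound=2 product=7
t=9: arr=2 -> substrate=0 bound=4 product=7
t=10: arr=0 -> substrate=0 bound=2 product=9
t=11: arr=0 -> substrate=0 bound=2 product=9
t=12: arr=1 -> substrate=0 bound=1 product=11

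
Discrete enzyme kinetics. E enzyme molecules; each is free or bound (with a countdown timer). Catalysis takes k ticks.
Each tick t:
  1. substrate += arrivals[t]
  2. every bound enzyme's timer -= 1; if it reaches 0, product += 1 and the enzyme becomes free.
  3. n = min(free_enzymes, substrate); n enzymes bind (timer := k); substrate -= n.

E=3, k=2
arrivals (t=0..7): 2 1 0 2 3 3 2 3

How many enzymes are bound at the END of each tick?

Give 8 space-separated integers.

Answer: 2 3 1 2 3 3 3 3

Derivation:
t=0: arr=2 -> substrate=0 bound=2 product=0
t=1: arr=1 -> substrate=0 bound=3 product=0
t=2: arr=0 -> substrate=0 bound=1 product=2
t=3: arr=2 -> substrate=0 bound=2 product=3
t=4: arr=3 -> substrate=2 bound=3 product=3
t=5: arr=3 -> substrate=3 bound=3 product=5
t=6: arr=2 -> substrate=4 bound=3 product=6
t=7: arr=3 -> substrate=5 bound=3 product=8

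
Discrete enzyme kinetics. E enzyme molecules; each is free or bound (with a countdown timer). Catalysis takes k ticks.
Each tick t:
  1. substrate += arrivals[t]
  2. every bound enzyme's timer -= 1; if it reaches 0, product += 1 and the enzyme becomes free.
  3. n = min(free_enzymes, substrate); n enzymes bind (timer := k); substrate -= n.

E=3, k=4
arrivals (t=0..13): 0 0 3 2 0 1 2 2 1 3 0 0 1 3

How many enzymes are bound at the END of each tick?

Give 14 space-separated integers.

Answer: 0 0 3 3 3 3 3 3 3 3 3 3 3 3

Derivation:
t=0: arr=0 -> substrate=0 bound=0 product=0
t=1: arr=0 -> substrate=0 bound=0 product=0
t=2: arr=3 -> substrate=0 bound=3 product=0
t=3: arr=2 -> substrate=2 bound=3 product=0
t=4: arr=0 -> substrate=2 bound=3 product=0
t=5: arr=1 -> substrate=3 bound=3 product=0
t=6: arr=2 -> substrate=2 bound=3 product=3
t=7: arr=2 -> substrate=4 bound=3 product=3
t=8: arr=1 -> substrate=5 bound=3 product=3
t=9: arr=3 -> substrate=8 bound=3 product=3
t=10: arr=0 -> substrate=5 bound=3 product=6
t=11: arr=0 -> substrate=5 bound=3 product=6
t=12: arr=1 -> substrate=6 bound=3 product=6
t=13: arr=3 -> substrate=9 bound=3 product=6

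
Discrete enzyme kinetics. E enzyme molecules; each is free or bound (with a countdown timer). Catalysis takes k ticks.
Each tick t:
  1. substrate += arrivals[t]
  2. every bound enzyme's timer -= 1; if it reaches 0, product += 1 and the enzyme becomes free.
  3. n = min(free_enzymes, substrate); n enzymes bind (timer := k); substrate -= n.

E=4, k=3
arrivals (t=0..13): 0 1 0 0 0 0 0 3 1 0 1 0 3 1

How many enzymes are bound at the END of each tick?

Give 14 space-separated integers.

Answer: 0 1 1 1 0 0 0 3 4 4 2 1 4 4

Derivation:
t=0: arr=0 -> substrate=0 bound=0 product=0
t=1: arr=1 -> substrate=0 bound=1 product=0
t=2: arr=0 -> substrate=0 bound=1 product=0
t=3: arr=0 -> substrate=0 bound=1 product=0
t=4: arr=0 -> substrate=0 bound=0 product=1
t=5: arr=0 -> substrate=0 bound=0 product=1
t=6: arr=0 -> substrate=0 bound=0 product=1
t=7: arr=3 -> substrate=0 bound=3 product=1
t=8: arr=1 -> substrate=0 bound=4 product=1
t=9: arr=0 -> substrate=0 bound=4 product=1
t=10: arr=1 -> substrate=0 bound=2 product=4
t=11: arr=0 -> substrate=0 bound=1 product=5
t=12: arr=3 -> substrate=0 bound=4 product=5
t=13: arr=1 -> substrate=0 bound=4 product=6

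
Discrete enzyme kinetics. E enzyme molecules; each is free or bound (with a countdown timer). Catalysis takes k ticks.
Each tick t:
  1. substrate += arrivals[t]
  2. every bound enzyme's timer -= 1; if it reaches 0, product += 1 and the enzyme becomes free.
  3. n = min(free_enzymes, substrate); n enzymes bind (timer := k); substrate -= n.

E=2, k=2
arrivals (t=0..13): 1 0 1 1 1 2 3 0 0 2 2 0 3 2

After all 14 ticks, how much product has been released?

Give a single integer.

t=0: arr=1 -> substrate=0 bound=1 product=0
t=1: arr=0 -> substrate=0 bound=1 product=0
t=2: arr=1 -> substrate=0 bound=1 product=1
t=3: arr=1 -> substrate=0 bound=2 product=1
t=4: arr=1 -> substrate=0 bound=2 product=2
t=5: arr=2 -> substrate=1 bound=2 product=3
t=6: arr=3 -> substrate=3 bound=2 product=4
t=7: arr=0 -> substrate=2 bound=2 product=5
t=8: arr=0 -> substrate=1 bound=2 product=6
t=9: arr=2 -> substrate=2 bound=2 product=7
t=10: arr=2 -> substrate=3 bound=2 product=8
t=11: arr=0 -> substrate=2 bound=2 product=9
t=12: arr=3 -> substrate=4 bound=2 product=10
t=13: arr=2 -> substrate=5 bound=2 product=11

Answer: 11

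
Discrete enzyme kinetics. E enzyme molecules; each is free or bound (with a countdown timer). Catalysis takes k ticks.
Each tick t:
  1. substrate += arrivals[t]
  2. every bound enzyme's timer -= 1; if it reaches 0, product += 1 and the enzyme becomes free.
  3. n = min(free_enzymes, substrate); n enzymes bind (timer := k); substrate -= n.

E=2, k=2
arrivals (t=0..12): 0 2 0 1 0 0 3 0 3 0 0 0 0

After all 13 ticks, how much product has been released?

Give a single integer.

t=0: arr=0 -> substrate=0 bound=0 product=0
t=1: arr=2 -> substrate=0 bound=2 product=0
t=2: arr=0 -> substrate=0 bound=2 product=0
t=3: arr=1 -> substrate=0 bound=1 product=2
t=4: arr=0 -> substrate=0 bound=1 product=2
t=5: arr=0 -> substrate=0 bound=0 product=3
t=6: arr=3 -> substrate=1 bound=2 product=3
t=7: arr=0 -> substrate=1 bound=2 product=3
t=8: arr=3 -> substrate=2 bound=2 product=5
t=9: arr=0 -> substrate=2 bound=2 product=5
t=10: arr=0 -> substrate=0 bound=2 product=7
t=11: arr=0 -> substrate=0 bound=2 product=7
t=12: arr=0 -> substrate=0 bound=0 product=9

Answer: 9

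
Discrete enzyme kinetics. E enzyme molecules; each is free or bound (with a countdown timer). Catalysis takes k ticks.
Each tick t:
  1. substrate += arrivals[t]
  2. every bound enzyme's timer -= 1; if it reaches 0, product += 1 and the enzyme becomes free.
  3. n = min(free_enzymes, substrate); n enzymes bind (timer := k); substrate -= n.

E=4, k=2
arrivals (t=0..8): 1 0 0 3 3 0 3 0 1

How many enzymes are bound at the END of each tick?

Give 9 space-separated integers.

t=0: arr=1 -> substrate=0 bound=1 product=0
t=1: arr=0 -> substrate=0 bound=1 product=0
t=2: arr=0 -> substrate=0 bound=0 product=1
t=3: arr=3 -> substrate=0 bound=3 product=1
t=4: arr=3 -> substrate=2 bound=4 product=1
t=5: arr=0 -> substrate=0 bound=3 product=4
t=6: arr=3 -> substrate=1 bound=4 product=5
t=7: arr=0 -> substrate=0 bound=3 product=7
t=8: arr=1 -> substrate=0 bound=2 product=9

Answer: 1 1 0 3 4 3 4 3 2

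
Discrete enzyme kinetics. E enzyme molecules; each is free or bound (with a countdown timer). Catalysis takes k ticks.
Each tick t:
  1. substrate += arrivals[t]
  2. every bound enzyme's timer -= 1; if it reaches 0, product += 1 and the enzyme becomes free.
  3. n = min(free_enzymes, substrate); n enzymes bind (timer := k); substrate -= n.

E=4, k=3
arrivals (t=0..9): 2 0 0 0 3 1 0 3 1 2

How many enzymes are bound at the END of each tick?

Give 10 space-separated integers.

Answer: 2 2 2 0 3 4 4 4 4 4

Derivation:
t=0: arr=2 -> substrate=0 bound=2 product=0
t=1: arr=0 -> substrate=0 bound=2 product=0
t=2: arr=0 -> substrate=0 bound=2 product=0
t=3: arr=0 -> substrate=0 bound=0 product=2
t=4: arr=3 -> substrate=0 bound=3 product=2
t=5: arr=1 -> substrate=0 bound=4 product=2
t=6: arr=0 -> substrate=0 bound=4 product=2
t=7: arr=3 -> substrate=0 bound=4 product=5
t=8: arr=1 -> substrate=0 bound=4 product=6
t=9: arr=2 -> substrate=2 bound=4 product=6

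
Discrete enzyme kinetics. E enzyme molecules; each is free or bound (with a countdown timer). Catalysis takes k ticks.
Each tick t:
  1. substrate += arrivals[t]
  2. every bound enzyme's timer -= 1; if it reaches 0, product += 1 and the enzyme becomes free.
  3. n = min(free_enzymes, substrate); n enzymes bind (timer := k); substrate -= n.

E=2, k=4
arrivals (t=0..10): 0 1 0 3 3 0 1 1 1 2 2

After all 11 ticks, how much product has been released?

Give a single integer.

Answer: 3

Derivation:
t=0: arr=0 -> substrate=0 bound=0 product=0
t=1: arr=1 -> substrate=0 bound=1 product=0
t=2: arr=0 -> substrate=0 bound=1 product=0
t=3: arr=3 -> substrate=2 bound=2 product=0
t=4: arr=3 -> substrate=5 bound=2 product=0
t=5: arr=0 -> substrate=4 bound=2 product=1
t=6: arr=1 -> substrate=5 bound=2 product=1
t=7: arr=1 -> substrate=5 bound=2 product=2
t=8: arr=1 -> substrate=6 bound=2 product=2
t=9: arr=2 -> substrate=7 bound=2 product=3
t=10: arr=2 -> substrate=9 bound=2 product=3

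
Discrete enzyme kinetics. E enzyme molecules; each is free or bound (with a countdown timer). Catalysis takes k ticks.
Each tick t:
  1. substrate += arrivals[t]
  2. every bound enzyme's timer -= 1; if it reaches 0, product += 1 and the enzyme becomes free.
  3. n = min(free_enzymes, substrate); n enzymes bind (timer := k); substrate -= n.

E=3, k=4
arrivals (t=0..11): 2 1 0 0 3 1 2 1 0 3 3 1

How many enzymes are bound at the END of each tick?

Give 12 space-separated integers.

t=0: arr=2 -> substrate=0 bound=2 product=0
t=1: arr=1 -> substrate=0 bound=3 product=0
t=2: arr=0 -> substrate=0 bound=3 product=0
t=3: arr=0 -> substrate=0 bound=3 product=0
t=4: arr=3 -> substrate=1 bound=3 product=2
t=5: arr=1 -> substrate=1 bound=3 product=3
t=6: arr=2 -> substrate=3 bound=3 product=3
t=7: arr=1 -> substrate=4 bound=3 product=3
t=8: arr=0 -> substrate=2 bound=3 product=5
t=9: arr=3 -> substrate=4 bound=3 product=6
t=10: arr=3 -> substrate=7 bound=3 product=6
t=11: arr=1 -> substrate=8 bound=3 product=6

Answer: 2 3 3 3 3 3 3 3 3 3 3 3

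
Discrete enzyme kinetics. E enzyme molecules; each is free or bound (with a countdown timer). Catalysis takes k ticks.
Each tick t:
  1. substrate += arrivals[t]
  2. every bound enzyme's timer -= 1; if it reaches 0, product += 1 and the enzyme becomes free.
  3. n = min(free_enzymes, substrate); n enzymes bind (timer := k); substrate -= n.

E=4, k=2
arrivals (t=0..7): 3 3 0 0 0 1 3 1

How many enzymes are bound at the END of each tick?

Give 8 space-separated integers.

Answer: 3 4 3 2 0 1 4 4

Derivation:
t=0: arr=3 -> substrate=0 bound=3 product=0
t=1: arr=3 -> substrate=2 bound=4 product=0
t=2: arr=0 -> substrate=0 bound=3 product=3
t=3: arr=0 -> substrate=0 bound=2 product=4
t=4: arr=0 -> substrate=0 bound=0 product=6
t=5: arr=1 -> substrate=0 bound=1 product=6
t=6: arr=3 -> substrate=0 bound=4 product=6
t=7: arr=1 -> substrate=0 bound=4 product=7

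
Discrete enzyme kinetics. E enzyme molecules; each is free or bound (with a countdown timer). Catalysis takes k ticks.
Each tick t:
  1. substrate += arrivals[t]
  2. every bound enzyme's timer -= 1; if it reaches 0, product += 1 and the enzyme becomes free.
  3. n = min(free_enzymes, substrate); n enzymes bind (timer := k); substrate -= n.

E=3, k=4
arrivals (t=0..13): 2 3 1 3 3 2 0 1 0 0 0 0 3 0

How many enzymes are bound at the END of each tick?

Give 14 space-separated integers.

Answer: 2 3 3 3 3 3 3 3 3 3 3 3 3 3

Derivation:
t=0: arr=2 -> substrate=0 bound=2 product=0
t=1: arr=3 -> substrate=2 bound=3 product=0
t=2: arr=1 -> substrate=3 bound=3 product=0
t=3: arr=3 -> substrate=6 bound=3 product=0
t=4: arr=3 -> substrate=7 bound=3 product=2
t=5: arr=2 -> substrate=8 bound=3 product=3
t=6: arr=0 -> substrate=8 bound=3 product=3
t=7: arr=1 -> substrate=9 bound=3 product=3
t=8: arr=0 -> substrate=7 bound=3 product=5
t=9: arr=0 -> substrate=6 bound=3 product=6
t=10: arr=0 -> substrate=6 bound=3 product=6
t=11: arr=0 -> substrate=6 bound=3 product=6
t=12: arr=3 -> substrate=7 bound=3 product=8
t=13: arr=0 -> substrate=6 bound=3 product=9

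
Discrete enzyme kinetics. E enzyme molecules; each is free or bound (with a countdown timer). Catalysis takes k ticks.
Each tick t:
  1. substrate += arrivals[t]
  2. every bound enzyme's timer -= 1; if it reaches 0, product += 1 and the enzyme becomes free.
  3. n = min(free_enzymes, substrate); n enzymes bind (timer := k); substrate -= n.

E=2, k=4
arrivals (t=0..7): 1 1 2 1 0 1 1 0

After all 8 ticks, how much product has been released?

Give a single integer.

Answer: 2

Derivation:
t=0: arr=1 -> substrate=0 bound=1 product=0
t=1: arr=1 -> substrate=0 bound=2 product=0
t=2: arr=2 -> substrate=2 bound=2 product=0
t=3: arr=1 -> substrate=3 bound=2 product=0
t=4: arr=0 -> substrate=2 bound=2 product=1
t=5: arr=1 -> substrate=2 bound=2 product=2
t=6: arr=1 -> substrate=3 bound=2 product=2
t=7: arr=0 -> substrate=3 bound=2 product=2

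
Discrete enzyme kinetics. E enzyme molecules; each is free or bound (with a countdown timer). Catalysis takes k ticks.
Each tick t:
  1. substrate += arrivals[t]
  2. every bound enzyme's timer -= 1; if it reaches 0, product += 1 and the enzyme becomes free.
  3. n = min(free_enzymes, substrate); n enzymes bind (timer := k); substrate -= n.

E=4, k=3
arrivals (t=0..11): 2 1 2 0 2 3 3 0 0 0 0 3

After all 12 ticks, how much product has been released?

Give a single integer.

Answer: 12

Derivation:
t=0: arr=2 -> substrate=0 bound=2 product=0
t=1: arr=1 -> substrate=0 bound=3 product=0
t=2: arr=2 -> substrate=1 bound=4 product=0
t=3: arr=0 -> substrate=0 bound=3 product=2
t=4: arr=2 -> substrate=0 bound=4 product=3
t=5: arr=3 -> substrate=2 bound=4 product=4
t=6: arr=3 -> substrate=4 bound=4 product=5
t=7: arr=0 -> substrate=2 bound=4 product=7
t=8: arr=0 -> substrate=1 bound=4 product=8
t=9: arr=0 -> substrate=0 bound=4 product=9
t=10: arr=0 -> substrate=0 bound=2 product=11
t=11: arr=3 -> substrate=0 bound=4 product=12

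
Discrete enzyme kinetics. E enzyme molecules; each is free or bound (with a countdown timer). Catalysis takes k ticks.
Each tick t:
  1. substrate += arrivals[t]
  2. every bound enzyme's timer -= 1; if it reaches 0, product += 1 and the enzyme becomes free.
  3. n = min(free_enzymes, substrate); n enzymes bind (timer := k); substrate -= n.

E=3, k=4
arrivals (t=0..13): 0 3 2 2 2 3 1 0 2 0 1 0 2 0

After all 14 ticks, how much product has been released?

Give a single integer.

Answer: 9

Derivation:
t=0: arr=0 -> substrate=0 bound=0 product=0
t=1: arr=3 -> substrate=0 bound=3 product=0
t=2: arr=2 -> substrate=2 bound=3 product=0
t=3: arr=2 -> substrate=4 bound=3 product=0
t=4: arr=2 -> substrate=6 bound=3 product=0
t=5: arr=3 -> substrate=6 bound=3 product=3
t=6: arr=1 -> substrate=7 bound=3 product=3
t=7: arr=0 -> substrate=7 bound=3 product=3
t=8: arr=2 -> substrate=9 bound=3 product=3
t=9: arr=0 -> substrate=6 bound=3 product=6
t=10: arr=1 -> substrate=7 bound=3 product=6
t=11: arr=0 -> substrate=7 bound=3 product=6
t=12: arr=2 -> substrate=9 bound=3 product=6
t=13: arr=0 -> substrate=6 bound=3 product=9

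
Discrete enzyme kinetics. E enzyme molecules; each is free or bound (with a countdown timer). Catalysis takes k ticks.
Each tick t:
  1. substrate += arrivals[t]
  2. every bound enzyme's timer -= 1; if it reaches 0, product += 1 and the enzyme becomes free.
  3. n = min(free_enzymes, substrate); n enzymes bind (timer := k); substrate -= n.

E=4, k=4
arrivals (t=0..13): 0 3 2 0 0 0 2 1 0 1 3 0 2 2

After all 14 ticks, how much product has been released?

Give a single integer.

Answer: 9

Derivation:
t=0: arr=0 -> substrate=0 bound=0 product=0
t=1: arr=3 -> substrate=0 bound=3 product=0
t=2: arr=2 -> substrate=1 bound=4 product=0
t=3: arr=0 -> substrate=1 bound=4 product=0
t=4: arr=0 -> substrate=1 bound=4 product=0
t=5: arr=0 -> substrate=0 bound=2 product=3
t=6: arr=2 -> substrate=0 bound=3 product=4
t=7: arr=1 -> substrate=0 bound=4 product=4
t=8: arr=0 -> substrate=0 bound=4 product=4
t=9: arr=1 -> substrate=0 bound=4 product=5
t=10: arr=3 -> substrate=1 bound=4 product=7
t=11: arr=0 -> substrate=0 bound=4 product=8
t=12: arr=2 -> substrate=2 bound=4 product=8
t=13: arr=2 -> substrate=3 bound=4 product=9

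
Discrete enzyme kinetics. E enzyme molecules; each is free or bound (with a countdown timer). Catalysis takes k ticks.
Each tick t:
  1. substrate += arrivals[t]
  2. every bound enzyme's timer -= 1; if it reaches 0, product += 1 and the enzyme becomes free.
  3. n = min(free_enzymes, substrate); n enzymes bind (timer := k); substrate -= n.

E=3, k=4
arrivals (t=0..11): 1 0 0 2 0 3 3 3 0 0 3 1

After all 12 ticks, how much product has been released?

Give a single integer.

Answer: 6

Derivation:
t=0: arr=1 -> substrate=0 bound=1 product=0
t=1: arr=0 -> substrate=0 bound=1 product=0
t=2: arr=0 -> substrate=0 bound=1 product=0
t=3: arr=2 -> substrate=0 bound=3 product=0
t=4: arr=0 -> substrate=0 bound=2 product=1
t=5: arr=3 -> substrate=2 bound=3 product=1
t=6: arr=3 -> substrate=5 bound=3 product=1
t=7: arr=3 -> substrate=6 bound=3 product=3
t=8: arr=0 -> substrate=6 bound=3 product=3
t=9: arr=0 -> substrate=5 bound=3 product=4
t=10: arr=3 -> substrate=8 bound=3 product=4
t=11: arr=1 -> substrate=7 bound=3 product=6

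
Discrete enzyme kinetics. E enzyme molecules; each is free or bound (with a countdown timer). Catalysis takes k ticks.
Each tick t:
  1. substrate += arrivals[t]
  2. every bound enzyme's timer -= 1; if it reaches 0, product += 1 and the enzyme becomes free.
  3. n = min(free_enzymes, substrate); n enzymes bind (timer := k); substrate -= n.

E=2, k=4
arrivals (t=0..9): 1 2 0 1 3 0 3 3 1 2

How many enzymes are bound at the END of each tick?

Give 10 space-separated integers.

t=0: arr=1 -> substrate=0 bound=1 product=0
t=1: arr=2 -> substrate=1 bound=2 product=0
t=2: arr=0 -> substrate=1 bound=2 product=0
t=3: arr=1 -> substrate=2 bound=2 product=0
t=4: arr=3 -> substrate=4 bound=2 product=1
t=5: arr=0 -> substrate=3 bound=2 product=2
t=6: arr=3 -> substrate=6 bound=2 product=2
t=7: arr=3 -> substrate=9 bound=2 product=2
t=8: arr=1 -> substrate=9 bound=2 product=3
t=9: arr=2 -> substrate=10 bound=2 product=4

Answer: 1 2 2 2 2 2 2 2 2 2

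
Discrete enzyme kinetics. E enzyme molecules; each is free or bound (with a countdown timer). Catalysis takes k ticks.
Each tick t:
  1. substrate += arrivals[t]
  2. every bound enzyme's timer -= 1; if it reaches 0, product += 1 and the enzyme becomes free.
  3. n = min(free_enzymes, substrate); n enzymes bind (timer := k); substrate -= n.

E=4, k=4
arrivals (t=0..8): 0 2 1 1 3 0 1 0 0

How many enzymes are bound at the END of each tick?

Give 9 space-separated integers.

Answer: 0 2 3 4 4 4 4 4 4

Derivation:
t=0: arr=0 -> substrate=0 bound=0 product=0
t=1: arr=2 -> substrate=0 bound=2 product=0
t=2: arr=1 -> substrate=0 bound=3 product=0
t=3: arr=1 -> substrate=0 bound=4 product=0
t=4: arr=3 -> substrate=3 bound=4 product=0
t=5: arr=0 -> substrate=1 bound=4 product=2
t=6: arr=1 -> substrate=1 bound=4 product=3
t=7: arr=0 -> substrate=0 bound=4 product=4
t=8: arr=0 -> substrate=0 bound=4 product=4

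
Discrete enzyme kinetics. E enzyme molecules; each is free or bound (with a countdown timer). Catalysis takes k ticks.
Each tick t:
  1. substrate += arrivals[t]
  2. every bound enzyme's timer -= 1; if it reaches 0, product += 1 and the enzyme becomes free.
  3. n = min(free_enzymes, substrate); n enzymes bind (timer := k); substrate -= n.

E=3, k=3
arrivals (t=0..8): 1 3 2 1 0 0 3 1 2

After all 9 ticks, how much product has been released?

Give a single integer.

Answer: 6

Derivation:
t=0: arr=1 -> substrate=0 bound=1 product=0
t=1: arr=3 -> substrate=1 bound=3 product=0
t=2: arr=2 -> substrate=3 bound=3 product=0
t=3: arr=1 -> substrate=3 bound=3 product=1
t=4: arr=0 -> substrate=1 bound=3 product=3
t=5: arr=0 -> substrate=1 bound=3 product=3
t=6: arr=3 -> substrate=3 bound=3 product=4
t=7: arr=1 -> substrate=2 bound=3 product=6
t=8: arr=2 -> substrate=4 bound=3 product=6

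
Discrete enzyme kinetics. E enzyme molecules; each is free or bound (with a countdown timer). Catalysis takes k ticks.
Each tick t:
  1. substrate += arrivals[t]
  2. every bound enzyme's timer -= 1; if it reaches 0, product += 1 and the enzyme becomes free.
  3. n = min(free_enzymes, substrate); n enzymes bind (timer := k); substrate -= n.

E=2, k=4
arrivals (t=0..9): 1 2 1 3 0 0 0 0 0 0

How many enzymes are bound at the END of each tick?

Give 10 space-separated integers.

Answer: 1 2 2 2 2 2 2 2 2 2

Derivation:
t=0: arr=1 -> substrate=0 bound=1 product=0
t=1: arr=2 -> substrate=1 bound=2 product=0
t=2: arr=1 -> substrate=2 bound=2 product=0
t=3: arr=3 -> substrate=5 bound=2 product=0
t=4: arr=0 -> substrate=4 bound=2 product=1
t=5: arr=0 -> substrate=3 bound=2 product=2
t=6: arr=0 -> substrate=3 bound=2 product=2
t=7: arr=0 -> substrate=3 bound=2 product=2
t=8: arr=0 -> substrate=2 bound=2 product=3
t=9: arr=0 -> substrate=1 bound=2 product=4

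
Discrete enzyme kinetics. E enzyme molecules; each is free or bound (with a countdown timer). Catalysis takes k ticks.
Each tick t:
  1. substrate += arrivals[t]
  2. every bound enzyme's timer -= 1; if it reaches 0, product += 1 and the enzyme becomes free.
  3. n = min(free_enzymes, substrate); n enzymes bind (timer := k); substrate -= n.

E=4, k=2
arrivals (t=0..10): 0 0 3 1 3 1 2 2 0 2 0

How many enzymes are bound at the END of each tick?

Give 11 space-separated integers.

Answer: 0 0 3 4 4 4 3 4 2 2 2

Derivation:
t=0: arr=0 -> substrate=0 bound=0 product=0
t=1: arr=0 -> substrate=0 bound=0 product=0
t=2: arr=3 -> substrate=0 bound=3 product=0
t=3: arr=1 -> substrate=0 bound=4 product=0
t=4: arr=3 -> substrate=0 bound=4 product=3
t=5: arr=1 -> substrate=0 bound=4 product=4
t=6: arr=2 -> substrate=0 bound=3 product=7
t=7: arr=2 -> substrate=0 bound=4 product=8
t=8: arr=0 -> substrate=0 bound=2 product=10
t=9: arr=2 -> substrate=0 bound=2 product=12
t=10: arr=0 -> substrate=0 bound=2 product=12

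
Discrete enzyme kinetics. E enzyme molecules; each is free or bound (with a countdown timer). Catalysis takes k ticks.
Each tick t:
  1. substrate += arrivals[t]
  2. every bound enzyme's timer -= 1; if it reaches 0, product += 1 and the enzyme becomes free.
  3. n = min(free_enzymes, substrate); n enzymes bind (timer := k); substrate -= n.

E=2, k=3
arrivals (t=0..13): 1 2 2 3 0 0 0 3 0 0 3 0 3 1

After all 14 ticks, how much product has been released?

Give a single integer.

Answer: 8

Derivation:
t=0: arr=1 -> substrate=0 bound=1 product=0
t=1: arr=2 -> substrate=1 bound=2 product=0
t=2: arr=2 -> substrate=3 bound=2 product=0
t=3: arr=3 -> substrate=5 bound=2 product=1
t=4: arr=0 -> substrate=4 bound=2 product=2
t=5: arr=0 -> substrate=4 bound=2 product=2
t=6: arr=0 -> substrate=3 bound=2 product=3
t=7: arr=3 -> substrate=5 bound=2 product=4
t=8: arr=0 -> substrate=5 bound=2 product=4
t=9: arr=0 -> substrate=4 bound=2 product=5
t=10: arr=3 -> substrate=6 bound=2 product=6
t=11: arr=0 -> substrate=6 bound=2 product=6
t=12: arr=3 -> substrate=8 bound=2 product=7
t=13: arr=1 -> substrate=8 bound=2 product=8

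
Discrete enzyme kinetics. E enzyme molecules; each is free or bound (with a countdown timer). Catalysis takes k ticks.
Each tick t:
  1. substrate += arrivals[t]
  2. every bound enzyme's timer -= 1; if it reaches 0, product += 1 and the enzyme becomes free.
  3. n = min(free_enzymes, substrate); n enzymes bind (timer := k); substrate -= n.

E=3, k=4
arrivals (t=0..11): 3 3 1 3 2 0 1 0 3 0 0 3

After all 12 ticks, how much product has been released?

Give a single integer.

t=0: arr=3 -> substrate=0 bound=3 product=0
t=1: arr=3 -> substrate=3 bound=3 product=0
t=2: arr=1 -> substrate=4 bound=3 product=0
t=3: arr=3 -> substrate=7 bound=3 product=0
t=4: arr=2 -> substrate=6 bound=3 product=3
t=5: arr=0 -> substrate=6 bound=3 product=3
t=6: arr=1 -> substrate=7 bound=3 product=3
t=7: arr=0 -> substrate=7 bound=3 product=3
t=8: arr=3 -> substrate=7 bound=3 product=6
t=9: arr=0 -> substrate=7 bound=3 product=6
t=10: arr=0 -> substrate=7 bound=3 product=6
t=11: arr=3 -> substrate=10 bound=3 product=6

Answer: 6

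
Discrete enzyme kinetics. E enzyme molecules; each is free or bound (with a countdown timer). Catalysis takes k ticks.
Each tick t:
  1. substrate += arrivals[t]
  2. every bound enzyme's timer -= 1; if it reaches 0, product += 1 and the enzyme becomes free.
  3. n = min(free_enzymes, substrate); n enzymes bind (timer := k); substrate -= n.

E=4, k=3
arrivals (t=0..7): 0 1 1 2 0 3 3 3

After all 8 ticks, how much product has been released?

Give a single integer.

t=0: arr=0 -> substrate=0 bound=0 product=0
t=1: arr=1 -> substrate=0 bound=1 product=0
t=2: arr=1 -> substrate=0 bound=2 product=0
t=3: arr=2 -> substrate=0 bound=4 product=0
t=4: arr=0 -> substrate=0 bound=3 product=1
t=5: arr=3 -> substrate=1 bound=4 product=2
t=6: arr=3 -> substrate=2 bound=4 product=4
t=7: arr=3 -> substrate=5 bound=4 product=4

Answer: 4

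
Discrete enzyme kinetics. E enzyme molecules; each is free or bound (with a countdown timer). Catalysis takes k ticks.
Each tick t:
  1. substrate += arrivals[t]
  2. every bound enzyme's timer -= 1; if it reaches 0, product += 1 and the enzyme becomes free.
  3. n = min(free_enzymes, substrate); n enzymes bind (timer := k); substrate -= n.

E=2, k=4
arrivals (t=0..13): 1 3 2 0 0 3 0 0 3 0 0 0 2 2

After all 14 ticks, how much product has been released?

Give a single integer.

Answer: 6

Derivation:
t=0: arr=1 -> substrate=0 bound=1 product=0
t=1: arr=3 -> substrate=2 bound=2 product=0
t=2: arr=2 -> substrate=4 bound=2 product=0
t=3: arr=0 -> substrate=4 bound=2 product=0
t=4: arr=0 -> substrate=3 bound=2 product=1
t=5: arr=3 -> substrate=5 bound=2 product=2
t=6: arr=0 -> substrate=5 bound=2 product=2
t=7: arr=0 -> substrate=5 bound=2 product=2
t=8: arr=3 -> substrate=7 bound=2 product=3
t=9: arr=0 -> substrate=6 bound=2 product=4
t=10: arr=0 -> substrate=6 bound=2 product=4
t=11: arr=0 -> substrate=6 bound=2 product=4
t=12: arr=2 -> substrate=7 bound=2 product=5
t=13: arr=2 -> substrate=8 bound=2 product=6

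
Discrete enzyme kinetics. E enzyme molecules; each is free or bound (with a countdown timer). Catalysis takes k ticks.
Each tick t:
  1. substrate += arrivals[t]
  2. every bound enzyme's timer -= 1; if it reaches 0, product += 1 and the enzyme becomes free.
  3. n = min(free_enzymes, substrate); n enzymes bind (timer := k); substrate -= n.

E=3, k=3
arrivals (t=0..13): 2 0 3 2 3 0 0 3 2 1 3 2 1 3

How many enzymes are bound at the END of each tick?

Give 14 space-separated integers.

Answer: 2 2 3 3 3 3 3 3 3 3 3 3 3 3

Derivation:
t=0: arr=2 -> substrate=0 bound=2 product=0
t=1: arr=0 -> substrate=0 bound=2 product=0
t=2: arr=3 -> substrate=2 bound=3 product=0
t=3: arr=2 -> substrate=2 bound=3 product=2
t=4: arr=3 -> substrate=5 bound=3 product=2
t=5: arr=0 -> substrate=4 bound=3 product=3
t=6: arr=0 -> substrate=2 bound=3 product=5
t=7: arr=3 -> substrate=5 bound=3 product=5
t=8: arr=2 -> substrate=6 bound=3 product=6
t=9: arr=1 -> substrate=5 bound=3 product=8
t=10: arr=3 -> substrate=8 bound=3 product=8
t=11: arr=2 -> substrate=9 bound=3 product=9
t=12: arr=1 -> substrate=8 bound=3 product=11
t=13: arr=3 -> substrate=11 bound=3 product=11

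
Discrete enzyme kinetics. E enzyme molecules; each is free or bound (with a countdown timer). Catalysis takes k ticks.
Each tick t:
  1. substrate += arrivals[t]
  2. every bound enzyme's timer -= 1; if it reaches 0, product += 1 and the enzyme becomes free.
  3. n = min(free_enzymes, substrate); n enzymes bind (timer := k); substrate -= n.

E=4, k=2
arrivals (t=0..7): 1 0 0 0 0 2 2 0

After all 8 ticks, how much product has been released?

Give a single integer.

Answer: 3

Derivation:
t=0: arr=1 -> substrate=0 bound=1 product=0
t=1: arr=0 -> substrate=0 bound=1 product=0
t=2: arr=0 -> substrate=0 bound=0 product=1
t=3: arr=0 -> substrate=0 bound=0 product=1
t=4: arr=0 -> substrate=0 bound=0 product=1
t=5: arr=2 -> substrate=0 bound=2 product=1
t=6: arr=2 -> substrate=0 bound=4 product=1
t=7: arr=0 -> substrate=0 bound=2 product=3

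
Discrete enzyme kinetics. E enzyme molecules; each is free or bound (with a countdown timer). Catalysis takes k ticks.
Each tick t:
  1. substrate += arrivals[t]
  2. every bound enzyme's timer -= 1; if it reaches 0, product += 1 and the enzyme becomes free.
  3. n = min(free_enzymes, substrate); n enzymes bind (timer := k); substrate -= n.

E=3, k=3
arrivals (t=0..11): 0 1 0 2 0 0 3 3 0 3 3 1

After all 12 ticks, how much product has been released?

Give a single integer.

Answer: 6

Derivation:
t=0: arr=0 -> substrate=0 bound=0 product=0
t=1: arr=1 -> substrate=0 bound=1 product=0
t=2: arr=0 -> substrate=0 bound=1 product=0
t=3: arr=2 -> substrate=0 bound=3 product=0
t=4: arr=0 -> substrate=0 bound=2 product=1
t=5: arr=0 -> substrate=0 bound=2 product=1
t=6: arr=3 -> substrate=0 bound=3 product=3
t=7: arr=3 -> substrate=3 bound=3 product=3
t=8: arr=0 -> substrate=3 bound=3 product=3
t=9: arr=3 -> substrate=3 bound=3 product=6
t=10: arr=3 -> substrate=6 bound=3 product=6
t=11: arr=1 -> substrate=7 bound=3 product=6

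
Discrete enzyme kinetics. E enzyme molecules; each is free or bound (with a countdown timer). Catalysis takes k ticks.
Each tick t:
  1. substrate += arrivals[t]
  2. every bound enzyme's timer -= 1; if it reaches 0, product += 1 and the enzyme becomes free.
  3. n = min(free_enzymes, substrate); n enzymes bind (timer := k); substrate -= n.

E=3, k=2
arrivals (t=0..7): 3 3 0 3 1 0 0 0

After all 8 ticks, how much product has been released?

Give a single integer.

Answer: 9

Derivation:
t=0: arr=3 -> substrate=0 bound=3 product=0
t=1: arr=3 -> substrate=3 bound=3 product=0
t=2: arr=0 -> substrate=0 bound=3 product=3
t=3: arr=3 -> substrate=3 bound=3 product=3
t=4: arr=1 -> substrate=1 bound=3 product=6
t=5: arr=0 -> substrate=1 bound=3 product=6
t=6: arr=0 -> substrate=0 bound=1 product=9
t=7: arr=0 -> substrate=0 bound=1 product=9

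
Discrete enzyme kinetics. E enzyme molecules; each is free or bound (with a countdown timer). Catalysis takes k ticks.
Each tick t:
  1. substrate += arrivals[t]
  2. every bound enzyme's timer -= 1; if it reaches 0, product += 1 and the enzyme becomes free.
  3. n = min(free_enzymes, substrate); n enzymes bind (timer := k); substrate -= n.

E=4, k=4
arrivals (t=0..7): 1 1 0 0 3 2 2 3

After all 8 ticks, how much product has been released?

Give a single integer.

t=0: arr=1 -> substrate=0 bound=1 product=0
t=1: arr=1 -> substrate=0 bound=2 product=0
t=2: arr=0 -> substrate=0 bound=2 product=0
t=3: arr=0 -> substrate=0 bound=2 product=0
t=4: arr=3 -> substrate=0 bound=4 product=1
t=5: arr=2 -> substrate=1 bound=4 product=2
t=6: arr=2 -> substrate=3 bound=4 product=2
t=7: arr=3 -> substrate=6 bound=4 product=2

Answer: 2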